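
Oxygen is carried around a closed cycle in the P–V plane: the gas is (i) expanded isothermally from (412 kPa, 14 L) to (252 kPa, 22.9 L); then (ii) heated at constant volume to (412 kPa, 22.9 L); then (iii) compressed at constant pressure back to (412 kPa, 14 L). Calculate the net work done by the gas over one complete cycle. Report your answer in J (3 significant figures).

W_net ≈ -828 J

Leg (i): W = PᵢVᵢ ln(V_f/Vᵢ) = (5768) ln(22.9/14) = 2838 J.
Leg (ii): W = 0.
Leg (iii): W = PΔV = (412)(14 − 22.9) = -3667 J.
W_net = 2838 − 3667 = -828.5 J.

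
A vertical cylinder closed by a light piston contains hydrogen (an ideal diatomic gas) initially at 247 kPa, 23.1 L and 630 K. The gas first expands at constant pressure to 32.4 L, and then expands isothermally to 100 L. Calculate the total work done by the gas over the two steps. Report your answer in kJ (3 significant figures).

W_total ≈ 11.3 kJ

Step 1 (isobaric): W = PΔV = (247 kPa)(32.4 − 23.1 L) = 2297 J.
After step 1: P = 247 kPa, V = 32.4 L, T = 883.6 K.
Step 2 (isothermal): W = P₁V₁ ln(V₂/V₁) = (8003) ln(100/32.4) = 9019 J.
W_total = 2297 + 9019 = 11316 J.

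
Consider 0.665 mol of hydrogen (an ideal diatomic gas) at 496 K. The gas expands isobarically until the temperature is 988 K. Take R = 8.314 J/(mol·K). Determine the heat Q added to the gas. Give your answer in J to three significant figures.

Q ≈ 9520 J

Isobaric: W = nRΔT = (0.665)(8.314)(492) = 2720 J.
ΔU = nCᵥΔT with Cᵥ = 5R/2: ΔU = (0.665)(20.79)(492) = 6800 J.
Q = ΔU + W = 6800 + 2720 = 9521 J.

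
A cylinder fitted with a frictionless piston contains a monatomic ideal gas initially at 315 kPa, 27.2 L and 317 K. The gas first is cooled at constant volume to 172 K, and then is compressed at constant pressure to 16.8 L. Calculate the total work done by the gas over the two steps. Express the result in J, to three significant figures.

Step 1 (isochoric): W = 0 (constant volume).
After step 1: P = 170.9 kPa (V unchanged).
Step 2 (isobaric): W = PΔV = (170.9 kPa)(16.8 − 27.2 L) = -1778 J.
W_total = 0 − 1778 = -1778 J.

W_total ≈ -1780 J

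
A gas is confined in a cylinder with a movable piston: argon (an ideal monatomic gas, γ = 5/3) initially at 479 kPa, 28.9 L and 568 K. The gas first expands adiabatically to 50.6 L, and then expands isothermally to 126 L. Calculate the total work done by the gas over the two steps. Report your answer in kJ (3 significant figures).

Step 1 (adiabatic): W = (P₁V₁ − P₂V₂)/(γ−1) = (13843 − 9529)/0.667 = 6471 J.
After step 1: P = 188.3 kPa, V = 50.6 L, T = 391 K.
Step 2 (isothermal): W = P₁V₁ ln(V₂/V₁) = (9529) ln(126/50.6) = 8694 J.
W_total = 6471 + 8694 = 15165 J.

W_total ≈ 15.2 kJ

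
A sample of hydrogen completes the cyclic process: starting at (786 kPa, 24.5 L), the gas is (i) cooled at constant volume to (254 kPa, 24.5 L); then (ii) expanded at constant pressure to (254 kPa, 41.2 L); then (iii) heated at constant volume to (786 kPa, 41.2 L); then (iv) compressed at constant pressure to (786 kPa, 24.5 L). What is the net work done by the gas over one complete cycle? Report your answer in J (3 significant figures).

Constant-volume legs do no work.
W(ii) = (254)(41.2 − 24.5) = 4242 J; W(iv) = (786)(24.5 − 41.2) = -13126 J.
W_net = 4242 − 13126 = -8884 J (the counter-clockwise enclosed area).

W_net ≈ -8880 J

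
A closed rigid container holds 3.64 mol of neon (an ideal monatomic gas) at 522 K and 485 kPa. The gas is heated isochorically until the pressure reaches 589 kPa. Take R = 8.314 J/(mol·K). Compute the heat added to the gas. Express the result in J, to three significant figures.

Constant volume ⇒ W = 0, so Q = ΔU = nCᵥΔT with Cᵥ = 3R/2 = 12.47 J/(mol·K).
At constant V, T₂/T₁ = P₂/P₁ ⇒ ΔT = T₁(P₂/P₁ − 1) = 522·(589/485 − 1) = 111.9 K.
ΔU = (3.64)(12.47)(111.9) = 5081 J.

Q ≈ 5080 J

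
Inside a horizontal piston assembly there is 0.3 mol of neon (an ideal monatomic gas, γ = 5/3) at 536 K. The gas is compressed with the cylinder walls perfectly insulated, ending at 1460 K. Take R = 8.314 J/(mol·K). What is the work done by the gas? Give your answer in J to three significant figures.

Adiabatic ⇒ Q = 0, so W_by = −ΔU = nCᵥ(T₁ − T₂).
Cᵥ = 3R/2 = 12.47 J/(mol·K).
W = (0.3)(12.47)(536 − 1460) = -3457 J.

W ≈ -3460 J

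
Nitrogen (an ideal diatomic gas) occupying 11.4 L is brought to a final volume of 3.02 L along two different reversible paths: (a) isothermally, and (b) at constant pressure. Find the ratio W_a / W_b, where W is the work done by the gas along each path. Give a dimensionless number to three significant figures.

Path (a) isothermal: W = P₁V₁ ln(V₂/V₁) → W_a/(P₁V₁) = -1.328.
Path (b) isobaric: W = P₁(V₂ − V₁) → W_b/(P₁V₁) = -0.7351.
W_a / W_b = -1.328 / -0.7351 = 1.807.

W_a / W_b ≈ 1.81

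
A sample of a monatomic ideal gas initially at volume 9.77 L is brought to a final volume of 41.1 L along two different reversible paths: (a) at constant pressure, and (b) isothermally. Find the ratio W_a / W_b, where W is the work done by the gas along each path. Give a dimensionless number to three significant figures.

W_a / W_b ≈ 2.23

Path (a) isobaric: W = P₁(V₂ − V₁) → W_a/(P₁V₁) = 3.207.
Path (b) isothermal: W = P₁V₁ ln(V₂/V₁) → W_b/(P₁V₁) = 1.437.
W_a / W_b = 3.207 / 1.437 = 2.232.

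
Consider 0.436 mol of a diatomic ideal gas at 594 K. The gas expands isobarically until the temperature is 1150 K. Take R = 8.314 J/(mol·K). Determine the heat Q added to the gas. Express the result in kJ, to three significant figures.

Q ≈ 7.05 kJ

Isobaric: W = nRΔT = (0.436)(8.314)(556) = 2015 J.
ΔU = nCᵥΔT with Cᵥ = 5R/2: ΔU = (0.436)(20.79)(556) = 5039 J.
Q = ΔU + W = 5039 + 2015 = 7054 J.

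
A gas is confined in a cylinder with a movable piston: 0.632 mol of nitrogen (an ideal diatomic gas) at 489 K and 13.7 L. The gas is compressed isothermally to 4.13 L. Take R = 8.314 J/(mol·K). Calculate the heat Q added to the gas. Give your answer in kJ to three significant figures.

Q ≈ -3.08 kJ

Isothermal ⇒ ΔU = 0, so Q = W = nRT ln(V₂/V₁).
Q = (0.632)(8.314)(489) ln(4.13/13.7) = 2569 × -1.199 = -3081 J.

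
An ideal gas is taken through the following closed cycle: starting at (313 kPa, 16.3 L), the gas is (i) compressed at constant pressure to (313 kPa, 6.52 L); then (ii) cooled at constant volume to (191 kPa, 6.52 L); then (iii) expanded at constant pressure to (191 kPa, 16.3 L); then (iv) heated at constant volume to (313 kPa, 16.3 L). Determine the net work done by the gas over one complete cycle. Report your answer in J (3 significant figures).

Constant-volume legs do no work.
W(i) = (313)(6.52 − 16.3) = -3061 J; W(iii) = (191)(16.3 − 6.52) = 1868 J.
W_net = -3061 + 1868 = -1193 J (the counter-clockwise enclosed area).

W_net ≈ -1190 J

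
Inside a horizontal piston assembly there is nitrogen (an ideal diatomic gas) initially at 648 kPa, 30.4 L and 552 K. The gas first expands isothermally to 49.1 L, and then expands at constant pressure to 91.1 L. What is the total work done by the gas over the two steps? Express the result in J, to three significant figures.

W_total ≈ 26300 J

Step 1 (isothermal): W = P₁V₁ ln(V₂/V₁) = (19699) ln(49.1/30.4) = 9444 J.
After step 1: P = 401.2 kPa, V = 49.1 L, T = 552 K.
Step 2 (isobaric): W = PΔV = (401.2 kPa)(91.1 − 49.1 L) = 16851 J.
W_total = 9444 + 16851 = 26295 J.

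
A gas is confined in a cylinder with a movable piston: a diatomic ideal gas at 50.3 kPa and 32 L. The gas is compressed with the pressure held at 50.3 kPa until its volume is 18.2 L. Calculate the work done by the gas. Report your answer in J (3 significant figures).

W ≈ -694 J

Isobaric: W = P ΔV.
W = (50.3 kPa)(18.2 − 32 L) = (50.3)(-13.8) = -694.1 J.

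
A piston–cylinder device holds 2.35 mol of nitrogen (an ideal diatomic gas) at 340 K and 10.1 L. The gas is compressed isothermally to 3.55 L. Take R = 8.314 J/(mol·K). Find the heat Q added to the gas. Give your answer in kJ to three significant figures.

Isothermal ⇒ ΔU = 0, so Q = W = nRT ln(V₂/V₁).
Q = (2.35)(8.314)(340) ln(3.55/10.1) = 6643 × -1.046 = -6946 J.

Q ≈ -6.95 kJ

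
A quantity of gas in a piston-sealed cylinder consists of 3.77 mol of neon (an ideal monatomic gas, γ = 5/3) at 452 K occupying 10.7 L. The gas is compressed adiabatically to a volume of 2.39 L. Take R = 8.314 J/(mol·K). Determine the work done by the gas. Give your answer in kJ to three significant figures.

W ≈ -36.5 kJ

Adiabatic: TV^(γ−1) = const with γ = 5/3.
T₂ = T₁ (V₁/V₂)^(γ−1) = 452 × (10.7/2.39)^0.667 = 452 × 2.716 = 1228 K.
W_by = nCᵥ(T₁ − T₂) = (3.77)(12.47)(452 − 1228) = -36475 J.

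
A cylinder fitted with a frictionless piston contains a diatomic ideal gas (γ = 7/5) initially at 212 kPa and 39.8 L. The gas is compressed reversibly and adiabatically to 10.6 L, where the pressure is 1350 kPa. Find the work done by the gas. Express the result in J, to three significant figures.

W ≈ -14700 J

Adiabatic: W = (P₁V₁ − P₂V₂)/(γ − 1) with γ = 7/5.
P₁V₁ = 8438 J, P₂V₂ = 14310 J.
W = (8438 − 14310) / 0.4 = -14681 J.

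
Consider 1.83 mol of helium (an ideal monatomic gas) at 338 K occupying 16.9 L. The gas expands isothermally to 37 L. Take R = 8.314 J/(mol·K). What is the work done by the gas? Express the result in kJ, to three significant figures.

W ≈ 4.03 kJ

Isothermal: W = nRT ln(V₂/V₁).
W = (1.83)(8.314)(338) × ln(37/16.9)
  = 5143 × 0.7836
W_by_gas = 4030 J.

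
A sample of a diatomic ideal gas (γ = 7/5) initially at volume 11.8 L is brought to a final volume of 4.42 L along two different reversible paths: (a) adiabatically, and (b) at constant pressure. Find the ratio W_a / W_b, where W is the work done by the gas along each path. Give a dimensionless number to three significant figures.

Path (a) adiabatic: W = P₁V₁(1 − (V₁/V₂)^(γ−1))/(γ−1) → W_a/(P₁V₁) = -1.203.
Path (b) isobaric: W = P₁(V₂ − V₁) → W_b/(P₁V₁) = -0.6254.
W_a / W_b = -1.203 / -0.6254 = 1.923.

W_a / W_b ≈ 1.92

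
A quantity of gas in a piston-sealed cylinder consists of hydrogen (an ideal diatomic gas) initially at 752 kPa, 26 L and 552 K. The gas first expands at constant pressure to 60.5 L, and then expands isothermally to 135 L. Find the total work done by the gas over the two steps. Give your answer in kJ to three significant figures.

W_total ≈ 62.5 kJ

Step 1 (isobaric): W = PΔV = (752 kPa)(60.5 − 26 L) = 25944 J.
After step 1: P = 752 kPa, V = 60.5 L, T = 1284 K.
Step 2 (isothermal): W = P₁V₁ ln(V₂/V₁) = (45496) ln(135/60.5) = 36517 J.
W_total = 25944 + 36517 = 62461 J.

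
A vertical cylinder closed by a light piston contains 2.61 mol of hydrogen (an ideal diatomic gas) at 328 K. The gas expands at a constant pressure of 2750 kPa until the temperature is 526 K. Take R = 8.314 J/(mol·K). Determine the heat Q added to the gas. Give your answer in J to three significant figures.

Q ≈ 15000 J

Isobaric: W = nRΔT = (2.61)(8.314)(198) = 4297 J.
ΔU = nCᵥΔT with Cᵥ = 5R/2: ΔU = (2.61)(20.79)(198) = 10741 J.
Q = ΔU + W = 10741 + 4297 = 15038 J.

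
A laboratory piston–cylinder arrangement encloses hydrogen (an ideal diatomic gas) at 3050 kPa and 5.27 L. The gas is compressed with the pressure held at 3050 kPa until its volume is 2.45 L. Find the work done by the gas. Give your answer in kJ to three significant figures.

W ≈ -8.60 kJ

Isobaric: W = P ΔV.
W = (3050 kPa)(2.45 − 5.27 L) = (3050)(-2.82) = -8601 J.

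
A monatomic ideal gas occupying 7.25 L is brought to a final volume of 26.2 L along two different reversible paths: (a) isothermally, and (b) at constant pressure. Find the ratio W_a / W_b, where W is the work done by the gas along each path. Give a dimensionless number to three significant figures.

W_a / W_b ≈ 0.492

Path (a) isothermal: W = P₁V₁ ln(V₂/V₁) → W_a/(P₁V₁) = 1.285.
Path (b) isobaric: W = P₁(V₂ − V₁) → W_b/(P₁V₁) = 2.614.
W_a / W_b = 1.285 / 2.614 = 0.4915.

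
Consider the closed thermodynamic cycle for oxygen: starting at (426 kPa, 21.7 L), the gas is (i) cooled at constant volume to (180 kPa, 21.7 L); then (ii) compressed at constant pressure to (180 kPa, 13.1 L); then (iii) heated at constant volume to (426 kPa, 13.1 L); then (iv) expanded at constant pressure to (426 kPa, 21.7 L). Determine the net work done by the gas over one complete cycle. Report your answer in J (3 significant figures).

Constant-volume legs do no work.
W(ii) = (180)(13.1 − 21.7) = -1548 J; W(iv) = (426)(21.7 − 13.1) = 3664 J.
W_net = -1548 + 3664 = 2116 J (the clockwise enclosed area).

W_net ≈ 2120 J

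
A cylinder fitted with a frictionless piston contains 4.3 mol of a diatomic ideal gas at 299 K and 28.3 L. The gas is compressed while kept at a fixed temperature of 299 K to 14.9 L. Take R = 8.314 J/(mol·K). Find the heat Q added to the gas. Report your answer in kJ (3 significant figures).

Isothermal ⇒ ΔU = 0, so Q = W = nRT ln(V₂/V₁).
Q = (4.3)(8.314)(299) ln(14.9/28.3) = 10689 × -0.6415 = -6857 J.

Q ≈ -6.86 kJ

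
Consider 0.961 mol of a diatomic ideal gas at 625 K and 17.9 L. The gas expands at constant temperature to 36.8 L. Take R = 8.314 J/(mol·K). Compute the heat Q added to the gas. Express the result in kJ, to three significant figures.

Isothermal ⇒ ΔU = 0, so Q = W = nRT ln(V₂/V₁).
Q = (0.961)(8.314)(625) ln(36.8/17.9) = 4994 × 0.7207 = 3599 J.

Q ≈ 3.60 kJ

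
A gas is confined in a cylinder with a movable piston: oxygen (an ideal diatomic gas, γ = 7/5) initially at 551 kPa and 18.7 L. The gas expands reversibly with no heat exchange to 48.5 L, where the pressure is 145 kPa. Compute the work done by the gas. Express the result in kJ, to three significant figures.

Adiabatic: W = (P₁V₁ − P₂V₂)/(γ − 1) with γ = 7/5.
P₁V₁ = 10304 J, P₂V₂ = 7032 J.
W = (10304 − 7032) / 0.4 = 8178 J.

W ≈ 8.18 kJ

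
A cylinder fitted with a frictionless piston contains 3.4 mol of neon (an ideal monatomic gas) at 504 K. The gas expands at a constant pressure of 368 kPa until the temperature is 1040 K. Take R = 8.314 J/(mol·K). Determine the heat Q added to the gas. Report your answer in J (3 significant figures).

Q ≈ 37900 J

Isobaric: W = nRΔT = (3.4)(8.314)(536) = 15151 J.
ΔU = nCᵥΔT with Cᵥ = 3R/2: ΔU = (3.4)(12.47)(536) = 22727 J.
Q = ΔU + W = 22727 + 15151 = 37879 J.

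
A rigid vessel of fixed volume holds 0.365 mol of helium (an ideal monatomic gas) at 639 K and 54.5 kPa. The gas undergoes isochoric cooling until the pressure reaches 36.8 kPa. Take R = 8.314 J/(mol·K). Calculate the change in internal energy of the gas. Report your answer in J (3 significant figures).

ΔU ≈ -945 J

Constant volume ⇒ W = 0, so Q = ΔU = nCᵥΔT with Cᵥ = 3R/2 = 12.47 J/(mol·K).
At constant V, T₂/T₁ = P₂/P₁ ⇒ ΔT = T₁(P₂/P₁ − 1) = 639·(36.8/54.5 − 1) = -207.5 K.
ΔU = (0.365)(12.47)(-207.5) = -944.7 J.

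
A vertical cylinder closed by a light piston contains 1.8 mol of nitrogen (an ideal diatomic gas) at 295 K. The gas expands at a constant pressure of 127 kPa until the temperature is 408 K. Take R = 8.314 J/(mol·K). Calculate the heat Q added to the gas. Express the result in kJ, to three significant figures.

Isobaric: W = nRΔT = (1.8)(8.314)(113) = 1691 J.
ΔU = nCᵥΔT with Cᵥ = 5R/2: ΔU = (1.8)(20.79)(113) = 4228 J.
Q = ΔU + W = 4228 + 1691 = 5919 J.

Q ≈ 5.92 kJ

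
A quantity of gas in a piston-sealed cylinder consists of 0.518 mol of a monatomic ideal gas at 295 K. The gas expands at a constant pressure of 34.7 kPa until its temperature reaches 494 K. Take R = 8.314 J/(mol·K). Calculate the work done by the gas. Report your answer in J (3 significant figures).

Isobaric: W = P ΔV = nR ΔT.
W = (0.518)(8.314)(494 − 295) = 857 J.

W ≈ 857 J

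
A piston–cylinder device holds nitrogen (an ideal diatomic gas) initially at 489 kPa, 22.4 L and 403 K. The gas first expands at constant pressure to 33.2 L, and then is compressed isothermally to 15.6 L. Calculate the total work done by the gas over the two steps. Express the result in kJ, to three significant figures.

Step 1 (isobaric): W = PΔV = (489 kPa)(33.2 − 22.4 L) = 5281 J.
After step 1: P = 489 kPa, V = 33.2 L, T = 597.3 K.
Step 2 (isothermal): W = P₁V₁ ln(V₂/V₁) = (16235) ln(15.6/33.2) = -12262 J.
W_total = 5281 − 12262 = -6981 J.

W_total ≈ -6.98 kJ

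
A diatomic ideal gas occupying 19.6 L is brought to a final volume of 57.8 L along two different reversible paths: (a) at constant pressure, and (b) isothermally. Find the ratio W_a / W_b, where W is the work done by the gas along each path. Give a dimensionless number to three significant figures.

Path (a) isobaric: W = P₁(V₂ − V₁) → W_a/(P₁V₁) = 1.949.
Path (b) isothermal: W = P₁V₁ ln(V₂/V₁) → W_b/(P₁V₁) = 1.081.
W_a / W_b = 1.949 / 1.081 = 1.802.

W_a / W_b ≈ 1.80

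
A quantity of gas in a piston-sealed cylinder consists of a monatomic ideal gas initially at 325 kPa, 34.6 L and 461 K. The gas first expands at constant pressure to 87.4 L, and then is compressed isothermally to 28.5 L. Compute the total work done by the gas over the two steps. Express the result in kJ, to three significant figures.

W_total ≈ -14.7 kJ

Step 1 (isobaric): W = PΔV = (325 kPa)(87.4 − 34.6 L) = 17160 J.
After step 1: P = 325 kPa, V = 87.4 L, T = 1164 K.
Step 2 (isothermal): W = P₁V₁ ln(V₂/V₁) = (28405) ln(28.5/87.4) = -31830 J.
W_total = 17160 − 31830 = -14670 J.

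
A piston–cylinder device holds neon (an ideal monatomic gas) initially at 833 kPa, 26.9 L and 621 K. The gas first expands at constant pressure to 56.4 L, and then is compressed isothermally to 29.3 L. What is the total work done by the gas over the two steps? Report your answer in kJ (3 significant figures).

Step 1 (isobaric): W = PΔV = (833 kPa)(56.4 − 26.9 L) = 24574 J.
After step 1: P = 833 kPa, V = 56.4 L, T = 1302 K.
Step 2 (isothermal): W = P₁V₁ ln(V₂/V₁) = (46981) ln(29.3/56.4) = -30767 J.
W_total = 24574 − 30767 = -6194 J.

W_total ≈ -6.19 kJ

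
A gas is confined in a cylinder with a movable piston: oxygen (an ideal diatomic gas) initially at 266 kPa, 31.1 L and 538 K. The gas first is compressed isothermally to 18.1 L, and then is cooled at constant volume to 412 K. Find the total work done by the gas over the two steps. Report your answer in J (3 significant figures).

Step 1 (isothermal): W = P₁V₁ ln(V₂/V₁) = (8273) ln(18.1/31.1) = -4478 J.
Step 2 (isochoric): W = 0 (constant volume).
W_total = -4478 + 0 = -4478 J.

W_total ≈ -4480 J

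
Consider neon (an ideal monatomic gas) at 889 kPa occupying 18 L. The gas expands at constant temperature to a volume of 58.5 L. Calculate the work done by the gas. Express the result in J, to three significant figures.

W ≈ 18900 J

Isothermal: W = nRT ln(V₂/V₁) = P₁V₁ ln(V₂/V₁).
P₁V₁ = (889 kPa)(18 L) = 16002 J.
W = 16002 × ln(58.5/18) = 16002 × 1.179
W_by_gas = 18861 J.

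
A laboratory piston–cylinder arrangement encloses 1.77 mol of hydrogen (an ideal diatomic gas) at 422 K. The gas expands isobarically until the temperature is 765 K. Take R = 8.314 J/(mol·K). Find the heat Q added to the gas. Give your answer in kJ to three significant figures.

Q ≈ 17.7 kJ

Isobaric: W = nRΔT = (1.77)(8.314)(343) = 5048 J.
ΔU = nCᵥΔT with Cᵥ = 5R/2: ΔU = (1.77)(20.79)(343) = 12619 J.
Q = ΔU + W = 12619 + 5048 = 17666 J.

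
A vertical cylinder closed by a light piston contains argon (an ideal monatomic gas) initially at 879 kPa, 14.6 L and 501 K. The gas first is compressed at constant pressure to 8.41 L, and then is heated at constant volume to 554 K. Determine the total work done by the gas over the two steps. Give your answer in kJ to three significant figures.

W_total ≈ -5.44 kJ

Step 1 (isobaric): W = PΔV = (879 kPa)(8.41 − 14.6 L) = -5441 J.
Step 2 (isochoric): W = 0 (constant volume).
W_total = -5441 + 0 = -5441 J.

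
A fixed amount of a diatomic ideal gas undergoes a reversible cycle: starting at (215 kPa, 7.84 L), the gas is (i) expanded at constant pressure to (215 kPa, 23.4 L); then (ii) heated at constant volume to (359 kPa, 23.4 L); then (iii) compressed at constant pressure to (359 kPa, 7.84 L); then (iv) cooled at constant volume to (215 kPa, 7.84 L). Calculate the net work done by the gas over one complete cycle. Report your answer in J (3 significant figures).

Constant-volume legs do no work.
W(i) = (215)(23.4 − 7.84) = 3345 J; W(iii) = (359)(7.84 − 23.4) = -5586 J.
W_net = 3345 − 5586 = -2241 J (the counter-clockwise enclosed area).

W_net ≈ -2240 J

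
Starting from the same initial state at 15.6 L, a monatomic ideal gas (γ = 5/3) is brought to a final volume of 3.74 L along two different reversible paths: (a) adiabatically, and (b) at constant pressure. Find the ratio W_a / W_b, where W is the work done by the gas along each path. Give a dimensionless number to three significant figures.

Path (a) adiabatic: W = P₁V₁(1 − (V₁/V₂)^(γ−1))/(γ−1) → W_a/(P₁V₁) = -2.387.
Path (b) isobaric: W = P₁(V₂ − V₁) → W_b/(P₁V₁) = -0.7603.
W_a / W_b = -2.387 / -0.7603 = 3.139.

W_a / W_b ≈ 3.14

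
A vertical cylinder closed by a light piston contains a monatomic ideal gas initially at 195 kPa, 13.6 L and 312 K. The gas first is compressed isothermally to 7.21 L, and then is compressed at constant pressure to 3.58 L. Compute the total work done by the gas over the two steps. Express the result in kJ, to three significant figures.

Step 1 (isothermal): W = P₁V₁ ln(V₂/V₁) = (2652) ln(7.21/13.6) = -1683 J.
After step 1: P = 367.8 kPa, V = 7.21 L, T = 312 K.
Step 2 (isobaric): W = PΔV = (367.8 kPa)(3.58 − 7.21 L) = -1335 J.
W_total = -1683 − 1335 = -3018 J.

W_total ≈ -3.02 kJ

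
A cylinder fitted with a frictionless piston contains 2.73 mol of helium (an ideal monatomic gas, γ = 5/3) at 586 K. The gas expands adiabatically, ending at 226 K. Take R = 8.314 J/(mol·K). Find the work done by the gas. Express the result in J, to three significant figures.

W ≈ 12300 J

Adiabatic ⇒ Q = 0, so W_by = −ΔU = nCᵥ(T₁ − T₂).
Cᵥ = 3R/2 = 12.47 J/(mol·K).
W = (2.73)(12.47)(586 − 226) = 12256 J.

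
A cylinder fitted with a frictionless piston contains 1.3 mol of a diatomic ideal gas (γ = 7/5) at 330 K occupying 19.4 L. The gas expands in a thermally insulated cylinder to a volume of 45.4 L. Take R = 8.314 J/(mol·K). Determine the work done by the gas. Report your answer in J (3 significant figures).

Adiabatic: TV^(γ−1) = const with γ = 7/5.
T₂ = T₁ (V₁/V₂)^(γ−1) = 330 × (19.4/45.4)^0.4 = 330 × 0.7117 = 234.9 K.
W_by = nCᵥ(T₁ − T₂) = (1.3)(20.79)(330 − 234.9) = 2571 J.

W ≈ 2570 J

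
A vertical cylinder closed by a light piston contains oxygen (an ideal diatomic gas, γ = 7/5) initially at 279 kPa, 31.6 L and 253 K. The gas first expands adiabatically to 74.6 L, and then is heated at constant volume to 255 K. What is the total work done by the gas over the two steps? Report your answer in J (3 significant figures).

Step 1 (adiabatic): W = (P₁V₁ − P₂V₂)/(γ−1) = (8816 − 6253)/0.4 = 6409 J.
Step 2 (isochoric): W = 0 (constant volume).
W_total = 6409 + 0 = 6409 J.

W_total ≈ 6410 J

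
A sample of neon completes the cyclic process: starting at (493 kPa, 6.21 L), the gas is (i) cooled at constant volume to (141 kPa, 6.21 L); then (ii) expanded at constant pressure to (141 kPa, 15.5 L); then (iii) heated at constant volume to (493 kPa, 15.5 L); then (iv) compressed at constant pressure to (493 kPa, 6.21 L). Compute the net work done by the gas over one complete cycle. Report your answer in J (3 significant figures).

W_net ≈ -3270 J

Constant-volume legs do no work.
W(ii) = (141)(15.5 − 6.21) = 1310 J; W(iv) = (493)(6.21 − 15.5) = -4580 J.
W_net = 1310 − 4580 = -3270 J (the counter-clockwise enclosed area).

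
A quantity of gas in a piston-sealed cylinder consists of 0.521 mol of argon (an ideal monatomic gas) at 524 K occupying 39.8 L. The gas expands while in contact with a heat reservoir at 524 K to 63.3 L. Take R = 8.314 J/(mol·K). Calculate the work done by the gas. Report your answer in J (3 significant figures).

Isothermal: W = nRT ln(V₂/V₁).
W = (0.521)(8.314)(524) × ln(63.3/39.8)
  = 2270 × 0.464
W_by_gas = 1053 J.

W ≈ 1050 J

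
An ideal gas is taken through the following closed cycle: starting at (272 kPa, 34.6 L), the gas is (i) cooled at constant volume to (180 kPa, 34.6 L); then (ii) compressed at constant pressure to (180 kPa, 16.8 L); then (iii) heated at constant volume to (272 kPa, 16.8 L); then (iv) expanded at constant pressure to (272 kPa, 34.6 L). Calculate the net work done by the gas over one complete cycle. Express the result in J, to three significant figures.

Constant-volume legs do no work.
W(ii) = (180)(16.8 − 34.6) = -3204 J; W(iv) = (272)(34.6 − 16.8) = 4842 J.
W_net = -3204 + 4842 = 1638 J (the clockwise enclosed area).

W_net ≈ 1640 J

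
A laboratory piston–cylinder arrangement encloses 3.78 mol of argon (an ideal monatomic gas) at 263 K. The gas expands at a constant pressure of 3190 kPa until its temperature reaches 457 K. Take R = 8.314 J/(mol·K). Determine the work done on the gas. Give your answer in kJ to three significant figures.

Isobaric: W = P ΔV = nR ΔT.
W = (3.78)(8.314)(457 − 263) = 6097 J.
Work on gas = −W_by = -6097 J.

W ≈ -6.10 kJ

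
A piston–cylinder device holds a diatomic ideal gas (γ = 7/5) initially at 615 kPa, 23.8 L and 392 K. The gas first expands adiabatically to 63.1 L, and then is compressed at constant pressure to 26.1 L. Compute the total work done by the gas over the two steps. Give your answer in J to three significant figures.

W_total ≈ 6010 J

Step 1 (adiabatic): W = (P₁V₁ − P₂V₂)/(γ−1) = (14637 − 9910)/0.4 = 11818 J.
After step 1: P = 157.1 kPa, V = 63.1 L, T = 265.4 K.
Step 2 (isobaric): W = PΔV = (157.1 kPa)(26.1 − 63.1 L) = -5811 J.
W_total = 11818 − 5811 = 6007 J.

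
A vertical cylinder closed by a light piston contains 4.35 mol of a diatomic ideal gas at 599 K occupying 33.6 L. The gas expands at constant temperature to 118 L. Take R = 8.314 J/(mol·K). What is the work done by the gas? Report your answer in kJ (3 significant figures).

W ≈ 27.2 kJ

Isothermal: W = nRT ln(V₂/V₁).
W = (4.35)(8.314)(599) × ln(118/33.6)
  = 21663 × 1.256
W_by_gas = 27213 J.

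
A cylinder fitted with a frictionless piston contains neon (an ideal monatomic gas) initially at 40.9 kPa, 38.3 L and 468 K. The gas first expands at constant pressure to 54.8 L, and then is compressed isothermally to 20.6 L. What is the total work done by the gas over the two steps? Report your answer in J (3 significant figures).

W_total ≈ -1520 J

Step 1 (isobaric): W = PΔV = (40.9 kPa)(54.8 − 38.3 L) = 674.9 J.
After step 1: P = 40.9 kPa, V = 54.8 L, T = 669.6 K.
Step 2 (isothermal): W = P₁V₁ ln(V₂/V₁) = (2241) ln(20.6/54.8) = -2193 J.
W_total = 674.9 − 2193 = -1518 J.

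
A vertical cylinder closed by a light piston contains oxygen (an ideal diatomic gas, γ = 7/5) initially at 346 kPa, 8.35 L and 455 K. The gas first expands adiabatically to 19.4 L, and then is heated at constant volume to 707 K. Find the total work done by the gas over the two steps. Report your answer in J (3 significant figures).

W_total ≈ 2070 J

Step 1 (adiabatic): W = (P₁V₁ − P₂V₂)/(γ−1) = (2889 − 2062)/0.4 = 2067 J.
Step 2 (isochoric): W = 0 (constant volume).
W_total = 2067 + 0 = 2067 J.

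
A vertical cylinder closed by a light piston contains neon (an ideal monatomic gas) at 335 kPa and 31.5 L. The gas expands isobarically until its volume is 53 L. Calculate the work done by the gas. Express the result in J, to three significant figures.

Isobaric: W = P ΔV.
W = (335 kPa)(53 − 31.5 L) = (335)(21.5) = 7202 J.

W ≈ 7200 J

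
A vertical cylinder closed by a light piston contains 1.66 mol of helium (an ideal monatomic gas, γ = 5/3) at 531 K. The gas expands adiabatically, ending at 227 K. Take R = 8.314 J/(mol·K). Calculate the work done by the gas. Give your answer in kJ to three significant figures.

Adiabatic ⇒ Q = 0, so W_by = −ΔU = nCᵥ(T₁ − T₂).
Cᵥ = 3R/2 = 12.47 J/(mol·K).
W = (1.66)(12.47)(531 − 227) = 6293 J.

W ≈ 6.29 kJ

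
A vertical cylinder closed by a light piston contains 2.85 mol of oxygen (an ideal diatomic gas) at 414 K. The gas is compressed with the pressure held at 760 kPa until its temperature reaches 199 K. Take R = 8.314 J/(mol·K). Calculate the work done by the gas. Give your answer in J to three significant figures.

Isobaric: W = P ΔV = nR ΔT.
W = (2.85)(8.314)(199 − 414) = -5094 J.

W ≈ -5090 J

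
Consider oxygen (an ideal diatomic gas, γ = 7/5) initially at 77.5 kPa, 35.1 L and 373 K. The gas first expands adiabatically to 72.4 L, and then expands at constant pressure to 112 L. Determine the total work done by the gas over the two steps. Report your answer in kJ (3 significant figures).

W_total ≈ 2.82 kJ

Step 1 (adiabatic): W = (P₁V₁ − P₂V₂)/(γ−1) = (2720 − 2036)/0.4 = 1710 J.
After step 1: P = 28.13 kPa, V = 72.4 L, T = 279.2 K.
Step 2 (isobaric): W = PΔV = (28.13 kPa)(112 − 72.4 L) = 1114 J.
W_total = 1710 + 1114 = 2824 J.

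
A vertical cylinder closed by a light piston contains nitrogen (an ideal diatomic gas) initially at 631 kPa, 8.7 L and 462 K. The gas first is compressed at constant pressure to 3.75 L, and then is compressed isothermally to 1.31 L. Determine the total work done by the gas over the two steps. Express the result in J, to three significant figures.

Step 1 (isobaric): W = PΔV = (631 kPa)(3.75 − 8.7 L) = -3123 J.
After step 1: P = 631 kPa, V = 3.75 L, T = 199.1 K.
Step 2 (isothermal): W = P₁V₁ ln(V₂/V₁) = (2366) ln(1.31/3.75) = -2489 J.
W_total = -3123 − 2489 = -5612 J.

W_total ≈ -5610 J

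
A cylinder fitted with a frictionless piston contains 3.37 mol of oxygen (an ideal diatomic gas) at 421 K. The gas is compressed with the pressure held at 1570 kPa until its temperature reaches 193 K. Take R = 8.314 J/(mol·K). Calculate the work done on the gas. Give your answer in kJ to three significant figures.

Isobaric: W = P ΔV = nR ΔT.
W = (3.37)(8.314)(193 − 421) = -6388 J.
Work on gas = −W_by = 6388 J.

W ≈ 6.39 kJ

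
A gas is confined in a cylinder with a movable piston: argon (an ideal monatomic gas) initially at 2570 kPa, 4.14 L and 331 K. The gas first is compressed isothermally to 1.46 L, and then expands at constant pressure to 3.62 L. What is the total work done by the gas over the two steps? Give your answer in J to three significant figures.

W_total ≈ 4650 J

Step 1 (isothermal): W = P₁V₁ ln(V₂/V₁) = (10640) ln(1.46/4.14) = -11089 J.
After step 1: P = 7288 kPa, V = 1.46 L, T = 331 K.
Step 2 (isobaric): W = PΔV = (7288 kPa)(3.62 − 1.46 L) = 15741 J.
W_total = -11089 + 15741 = 4652 J.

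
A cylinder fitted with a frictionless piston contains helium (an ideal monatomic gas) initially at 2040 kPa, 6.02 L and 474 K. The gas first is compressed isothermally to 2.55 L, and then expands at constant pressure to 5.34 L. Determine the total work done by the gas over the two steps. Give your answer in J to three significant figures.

W_total ≈ 2890 J

Step 1 (isothermal): W = P₁V₁ ln(V₂/V₁) = (12281) ln(2.55/6.02) = -10549 J.
After step 1: P = 4816 kPa, V = 2.55 L, T = 474 K.
Step 2 (isobaric): W = PΔV = (4816 kPa)(5.34 − 2.55 L) = 13437 J.
W_total = -10549 + 13437 = 2888 J.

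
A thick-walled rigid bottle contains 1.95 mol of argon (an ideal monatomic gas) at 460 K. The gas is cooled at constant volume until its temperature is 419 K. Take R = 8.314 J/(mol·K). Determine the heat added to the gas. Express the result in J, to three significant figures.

Constant volume ⇒ W = 0, so Q = ΔU = nCᵥΔT with Cᵥ = 3R/2 = 12.47 J/(mol·K).
ΔU = (1.95)(12.47)(419 − 460) = -997.1 J.

Q ≈ -997 J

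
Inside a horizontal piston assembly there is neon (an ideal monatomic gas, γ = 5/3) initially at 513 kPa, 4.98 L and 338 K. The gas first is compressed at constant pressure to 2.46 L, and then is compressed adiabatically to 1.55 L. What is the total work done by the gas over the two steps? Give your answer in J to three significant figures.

Step 1 (isobaric): W = PΔV = (513 kPa)(2.46 − 4.98 L) = -1293 J.
After step 1: P = 513 kPa, V = 2.46 L, T = 167 K.
Step 2 (adiabatic): W = (P₁V₁ − P₂V₂)/(γ−1) = (1262 − 1717)/0.667 = -682.6 J.
W_total = -1293 − 682.6 = -1975 J.

W_total ≈ -1980 J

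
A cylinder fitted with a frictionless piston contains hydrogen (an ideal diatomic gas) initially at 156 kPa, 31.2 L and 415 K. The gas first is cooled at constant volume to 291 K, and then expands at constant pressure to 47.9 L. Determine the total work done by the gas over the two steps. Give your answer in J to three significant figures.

W_total ≈ 1830 J

Step 1 (isochoric): W = 0 (constant volume).
After step 1: P = 109.4 kPa (V unchanged).
Step 2 (isobaric): W = PΔV = (109.4 kPa)(47.9 − 31.2 L) = 1827 J.
W_total = 0 + 1827 = 1827 J.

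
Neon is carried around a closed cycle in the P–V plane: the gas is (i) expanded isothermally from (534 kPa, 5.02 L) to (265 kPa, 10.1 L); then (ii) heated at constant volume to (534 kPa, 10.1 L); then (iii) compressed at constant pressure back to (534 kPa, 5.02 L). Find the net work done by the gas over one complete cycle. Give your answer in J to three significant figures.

Leg (i): W = PᵢVᵢ ln(V_f/Vᵢ) = (2681) ln(10.1/5.02) = 1874 J.
Leg (ii): W = 0.
Leg (iii): W = PΔV = (534)(5.02 − 10.1) = -2713 J.
W_net = 1874 − 2713 = -838.6 J.

W_net ≈ -839 J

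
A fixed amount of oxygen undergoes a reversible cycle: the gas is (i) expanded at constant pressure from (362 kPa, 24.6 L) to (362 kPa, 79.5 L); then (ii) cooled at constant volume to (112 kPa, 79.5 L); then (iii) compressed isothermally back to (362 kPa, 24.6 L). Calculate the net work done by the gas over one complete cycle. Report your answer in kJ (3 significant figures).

Leg (i): W = PΔV = (362)(79.5 − 24.6) = 19874 J.
Leg (ii): W = 0.
Leg (iii): W = PᵢVᵢ ln(V_f/Vᵢ) = (8904) ln(24.6/79.5) = -10444 J.
W_net = 19874 − 10444 = 9429 J.

W_net ≈ 9.43 kJ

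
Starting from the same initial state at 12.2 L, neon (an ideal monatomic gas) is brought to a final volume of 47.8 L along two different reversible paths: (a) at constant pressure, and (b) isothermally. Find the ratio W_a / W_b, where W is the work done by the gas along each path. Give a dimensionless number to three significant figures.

Path (a) isobaric: W = P₁(V₂ − V₁) → W_a/(P₁V₁) = 2.918.
Path (b) isothermal: W = P₁V₁ ln(V₂/V₁) → W_b/(P₁V₁) = 1.366.
W_a / W_b = 2.918 / 1.366 = 2.137.

W_a / W_b ≈ 2.14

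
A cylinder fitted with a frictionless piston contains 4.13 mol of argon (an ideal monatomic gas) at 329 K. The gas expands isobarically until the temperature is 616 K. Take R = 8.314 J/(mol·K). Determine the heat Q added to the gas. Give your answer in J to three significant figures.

Q ≈ 24600 J

Isobaric: W = nRΔT = (4.13)(8.314)(287) = 9855 J.
ΔU = nCᵥΔT with Cᵥ = 3R/2: ΔU = (4.13)(12.47)(287) = 14782 J.
Q = ΔU + W = 14782 + 9855 = 24637 J.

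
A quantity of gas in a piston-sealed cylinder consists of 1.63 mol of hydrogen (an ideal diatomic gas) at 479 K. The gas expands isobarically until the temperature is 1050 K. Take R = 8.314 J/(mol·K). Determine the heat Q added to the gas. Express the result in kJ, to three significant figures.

Q ≈ 27.1 kJ

Isobaric: W = nRΔT = (1.63)(8.314)(571) = 7738 J.
ΔU = nCᵥΔT with Cᵥ = 5R/2: ΔU = (1.63)(20.79)(571) = 19345 J.
Q = ΔU + W = 19345 + 7738 = 27083 J.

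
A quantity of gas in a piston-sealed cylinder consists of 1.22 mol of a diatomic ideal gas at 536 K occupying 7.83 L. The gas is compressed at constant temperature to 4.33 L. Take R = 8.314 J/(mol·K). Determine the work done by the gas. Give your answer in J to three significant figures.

W ≈ -3220 J

Isothermal: W = nRT ln(V₂/V₁).
W = (1.22)(8.314)(536) × ln(4.33/7.83)
  = 5437 × -0.5924
W_by_gas = -3221 J.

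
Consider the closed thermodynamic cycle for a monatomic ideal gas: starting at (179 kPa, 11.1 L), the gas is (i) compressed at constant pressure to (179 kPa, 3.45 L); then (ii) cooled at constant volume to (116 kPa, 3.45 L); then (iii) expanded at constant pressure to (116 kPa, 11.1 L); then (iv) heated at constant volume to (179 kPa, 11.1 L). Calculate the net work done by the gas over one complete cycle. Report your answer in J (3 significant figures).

Constant-volume legs do no work.
W(i) = (179)(3.45 − 11.1) = -1369 J; W(iii) = (116)(11.1 − 3.45) = 887.4 J.
W_net = -1369 + 887.4 = -481.9 J (the counter-clockwise enclosed area).

W_net ≈ -482 J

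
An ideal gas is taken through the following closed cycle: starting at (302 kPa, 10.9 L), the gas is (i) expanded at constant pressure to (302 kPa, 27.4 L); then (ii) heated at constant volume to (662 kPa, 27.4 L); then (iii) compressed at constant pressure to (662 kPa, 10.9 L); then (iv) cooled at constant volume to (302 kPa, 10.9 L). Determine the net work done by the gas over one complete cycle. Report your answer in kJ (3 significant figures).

Constant-volume legs do no work.
W(i) = (302)(27.4 − 10.9) = 4983 J; W(iii) = (662)(10.9 − 27.4) = -10923 J.
W_net = 4983 − 10923 = -5940 J (the counter-clockwise enclosed area).

W_net ≈ -5.94 kJ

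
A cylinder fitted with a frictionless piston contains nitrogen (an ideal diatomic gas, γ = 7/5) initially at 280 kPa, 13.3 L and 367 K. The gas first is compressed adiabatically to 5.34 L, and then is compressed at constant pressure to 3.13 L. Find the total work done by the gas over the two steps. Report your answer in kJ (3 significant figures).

W_total ≈ -6.32 kJ

Step 1 (adiabatic): W = (P₁V₁ − P₂V₂)/(γ−1) = (3724 − 5365)/0.4 = -4101 J.
After step 1: P = 1005 kPa, V = 5.34 L, T = 528.7 K.
Step 2 (isobaric): W = PΔV = (1005 kPa)(3.13 − 5.34 L) = -2220 J.
W_total = -4101 − 2220 = -6322 J.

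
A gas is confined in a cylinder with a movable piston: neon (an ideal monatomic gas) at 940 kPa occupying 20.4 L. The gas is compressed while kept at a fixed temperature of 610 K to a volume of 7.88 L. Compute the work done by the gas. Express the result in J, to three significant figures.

Isothermal: W = nRT ln(V₂/V₁) = P₁V₁ ln(V₂/V₁).
P₁V₁ = (940 kPa)(20.4 L) = 19176 J.
W = 19176 × ln(7.88/20.4) = 19176 × -0.9512
W_by_gas = -18240 J.

W ≈ -18200 J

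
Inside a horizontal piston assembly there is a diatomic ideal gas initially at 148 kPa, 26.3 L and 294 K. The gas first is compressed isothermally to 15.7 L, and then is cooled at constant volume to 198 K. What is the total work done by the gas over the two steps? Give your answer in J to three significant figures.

W_total ≈ -2010 J

Step 1 (isothermal): W = P₁V₁ ln(V₂/V₁) = (3892) ln(15.7/26.3) = -2008 J.
Step 2 (isochoric): W = 0 (constant volume).
W_total = -2008 + 0 = -2008 J.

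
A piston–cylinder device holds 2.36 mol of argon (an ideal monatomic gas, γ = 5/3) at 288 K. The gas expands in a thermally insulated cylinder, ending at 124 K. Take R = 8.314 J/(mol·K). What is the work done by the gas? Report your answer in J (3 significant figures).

W ≈ 4830 J

Adiabatic ⇒ Q = 0, so W_by = −ΔU = nCᵥ(T₁ − T₂).
Cᵥ = 3R/2 = 12.47 J/(mol·K).
W = (2.36)(12.47)(288 − 124) = 4827 J.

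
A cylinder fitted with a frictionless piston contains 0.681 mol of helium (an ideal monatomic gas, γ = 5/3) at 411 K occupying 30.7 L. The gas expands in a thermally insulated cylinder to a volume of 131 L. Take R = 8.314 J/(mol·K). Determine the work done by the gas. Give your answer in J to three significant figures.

Adiabatic: TV^(γ−1) = const with γ = 5/3.
T₂ = T₁ (V₁/V₂)^(γ−1) = 411 × (30.7/131)^0.667 = 411 × 0.3801 = 156.2 K.
W_by = nCᵥ(T₁ − T₂) = (0.681)(12.47)(411 − 156.2) = 2164 J.

W ≈ 2160 J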